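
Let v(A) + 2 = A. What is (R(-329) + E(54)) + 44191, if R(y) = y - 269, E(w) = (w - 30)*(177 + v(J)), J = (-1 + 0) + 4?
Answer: 47865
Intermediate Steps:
J = 3 (J = -1 + 4 = 3)
v(A) = -2 + A
E(w) = -5340 + 178*w (E(w) = (w - 30)*(177 + (-2 + 3)) = (-30 + w)*(177 + 1) = (-30 + w)*178 = -5340 + 178*w)
R(y) = -269 + y
(R(-329) + E(54)) + 44191 = ((-269 - 329) + (-5340 + 178*54)) + 44191 = (-598 + (-5340 + 9612)) + 44191 = (-598 + 4272) + 44191 = 3674 + 44191 = 47865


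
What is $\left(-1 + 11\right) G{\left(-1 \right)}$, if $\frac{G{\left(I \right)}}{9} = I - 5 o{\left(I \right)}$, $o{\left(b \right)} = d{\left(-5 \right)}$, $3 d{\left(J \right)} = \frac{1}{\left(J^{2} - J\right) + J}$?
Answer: $-96$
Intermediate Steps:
$d{\left(J \right)} = \frac{1}{3 J^{2}}$ ($d{\left(J \right)} = \frac{1}{3 \left(\left(J^{2} - J\right) + J\right)} = \frac{1}{3 J^{2}}$)
$o{\left(b \right)} = \frac{1}{75}$ ($o{\left(b \right)} = \frac{1}{3 \cdot 25} = \frac{1}{3} \cdot \frac{1}{25} = \frac{1}{75}$)
$G{\left(I \right)} = - \frac{3}{5} + 9 I$ ($G{\left(I \right)} = 9 \left(I - \frac{1}{15}\right) = 9 \left(- \frac{1}{15} + I\right) = - \frac{3}{5} + 9 I$)
$\left(-1 + 11\right) G{\left(-1 \right)} = \left(-1 + 11\right) \left(- \frac{3}{5} + 9 \left(-1\right)\right) = 10 \left(- \frac{3}{5} - 9\right) = 10 \left(- \frac{48}{5}\right) = -96$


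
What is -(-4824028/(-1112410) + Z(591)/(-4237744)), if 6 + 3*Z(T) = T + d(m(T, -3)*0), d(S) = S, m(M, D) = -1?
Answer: -10221389396441/2357054401520 ≈ -4.3365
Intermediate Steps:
Z(T) = -2 + T/3 (Z(T) = -2 + (T - 1*0)/3 = -2 + (T + 0)/3 = -2 + T/3)
-(-4824028/(-1112410) + Z(591)/(-4237744)) = -(-4824028/(-1112410) + (-2 + (⅓)*591)/(-4237744)) = -(-4824028*(-1/1112410) + (-2 + 197)*(-1/4237744)) = -(2412014/556205 + 195*(-1/4237744)) = -(2412014/556205 - 195/4237744) = -1*10221389396441/2357054401520 = -10221389396441/2357054401520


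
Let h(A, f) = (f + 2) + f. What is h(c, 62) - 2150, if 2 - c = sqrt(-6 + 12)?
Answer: -2024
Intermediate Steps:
c = 2 - sqrt(6) (c = 2 - sqrt(-6 + 12) = 2 - sqrt(6) ≈ -0.44949)
h(A, f) = 2 + 2*f (h(A, f) = (2 + f) + f = 2 + 2*f)
h(c, 62) - 2150 = (2 + 2*62) - 2150 = (2 + 124) - 2150 = 126 - 2150 = -2024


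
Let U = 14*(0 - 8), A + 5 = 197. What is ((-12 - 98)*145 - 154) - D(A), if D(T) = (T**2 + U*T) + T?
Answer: -31656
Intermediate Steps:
A = 192 (A = -5 + 197 = 192)
U = -112 (U = 14*(-8) = -112)
D(T) = T**2 - 111*T (D(T) = (T**2 - 112*T) + T = T**2 - 111*T)
((-12 - 98)*145 - 154) - D(A) = ((-12 - 98)*145 - 154) - 192*(-111 + 192) = (-110*145 - 154) - 192*81 = (-15950 - 154) - 1*15552 = -16104 - 15552 = -31656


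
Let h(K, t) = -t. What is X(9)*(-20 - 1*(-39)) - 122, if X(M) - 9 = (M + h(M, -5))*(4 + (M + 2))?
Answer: 4039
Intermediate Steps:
X(M) = 9 + (5 + M)*(6 + M) (X(M) = 9 + (M - 1*(-5))*(4 + (M + 2)) = 9 + (M + 5)*(4 + (2 + M)) = 9 + (5 + M)*(6 + M))
X(9)*(-20 - 1*(-39)) - 122 = (39 + 9² + 11*9)*(-20 - 1*(-39)) - 122 = (39 + 81 + 99)*(-20 + 39) - 122 = 219*19 - 122 = 4161 - 122 = 4039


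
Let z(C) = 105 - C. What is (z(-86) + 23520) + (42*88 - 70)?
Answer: 27337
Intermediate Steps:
(z(-86) + 23520) + (42*88 - 70) = ((105 - 1*(-86)) + 23520) + (42*88 - 70) = ((105 + 86) + 23520) + (3696 - 70) = (191 + 23520) + 3626 = 23711 + 3626 = 27337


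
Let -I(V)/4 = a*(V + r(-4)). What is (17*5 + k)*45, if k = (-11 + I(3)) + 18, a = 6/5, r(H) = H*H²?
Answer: 17316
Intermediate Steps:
r(H) = H³
a = 6/5 (a = 6*(⅕) = 6/5 ≈ 1.2000)
I(V) = 1536/5 - 24*V/5 (I(V) = -24*(V + (-4)³)/5 = -24*(V - 64)/5 = -24*(-64 + V)/5 = -4*(-384/5 + 6*V/5) = 1536/5 - 24*V/5)
k = 1499/5 (k = (-11 + (1536/5 - 24/5*3)) + 18 = (-11 + (1536/5 - 72/5)) + 18 = (-11 + 1464/5) + 18 = 1409/5 + 18 = 1499/5 ≈ 299.80)
(17*5 + k)*45 = (17*5 + 1499/5)*45 = (85 + 1499/5)*45 = (1924/5)*45 = 17316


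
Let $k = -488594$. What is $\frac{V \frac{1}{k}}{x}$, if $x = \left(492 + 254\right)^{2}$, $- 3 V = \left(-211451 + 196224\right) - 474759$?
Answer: $- \frac{244993}{407865567756} \approx -6.0067 \cdot 10^{-7}$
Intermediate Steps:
$V = \frac{489986}{3}$ ($V = - \frac{\left(-211451 + 196224\right) - 474759}{3} = - \frac{-15227 - 474759}{3} = \left(- \frac{1}{3}\right) \left(-489986\right) = \frac{489986}{3} \approx 1.6333 \cdot 10^{5}$)
$x = 556516$ ($x = 746^{2} = 556516$)
$\frac{V \frac{1}{k}}{x} = \frac{\frac{489986}{3} \frac{1}{-488594}}{556516} = \frac{489986}{3} \left(- \frac{1}{488594}\right) \frac{1}{556516} = \left(- \frac{244993}{732891}\right) \frac{1}{556516} = - \frac{244993}{407865567756}$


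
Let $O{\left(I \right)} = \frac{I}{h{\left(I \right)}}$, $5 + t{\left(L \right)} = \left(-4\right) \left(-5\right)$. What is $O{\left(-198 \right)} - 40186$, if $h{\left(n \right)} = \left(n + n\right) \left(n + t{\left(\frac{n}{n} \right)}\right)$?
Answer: $- \frac{14708077}{366} \approx -40186.0$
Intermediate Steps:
$t{\left(L \right)} = 15$ ($t{\left(L \right)} = -5 - -20 = -5 + 20 = 15$)
$h{\left(n \right)} = 2 n \left(15 + n\right)$ ($h{\left(n \right)} = \left(n + n\right) \left(n + 15\right) = 2 n \left(15 + n\right)$)
$O{\left(I \right)} = \frac{1}{2 \left(15 + I\right)}$ ($O{\left(I \right)} = \frac{I}{2 I \left(15 + I\right)} = I \frac{1}{2 I \left(15 + I\right)} = \frac{1}{2 \left(15 + I\right)}$)
$O{\left(-198 \right)} - 40186 = \frac{1}{2 \left(15 - 198\right)} - 40186 = \frac{1}{2 \left(-183\right)} - 40186 = \frac{1}{2} \left(- \frac{1}{183}\right) - 40186 = - \frac{1}{366} - 40186 = - \frac{14708077}{366}$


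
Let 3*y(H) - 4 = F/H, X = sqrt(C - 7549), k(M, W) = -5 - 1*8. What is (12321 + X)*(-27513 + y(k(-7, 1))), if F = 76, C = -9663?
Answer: -4406938317/13 - 715354*I*sqrt(4303)/13 ≈ -3.39e+8 - 3.6096e+6*I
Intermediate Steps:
k(M, W) = -13 (k(M, W) = -5 - 8 = -13)
X = 2*I*sqrt(4303) (X = sqrt(-9663 - 7549) = sqrt(-17212) = 2*I*sqrt(4303) ≈ 131.19*I)
y(H) = 4/3 + 76/(3*H) (y(H) = 4/3 + (76/H)/3 = 4/3 + 76/(3*H))
(12321 + X)*(-27513 + y(k(-7, 1))) = (12321 + 2*I*sqrt(4303))*(-27513 + (4/3)*(19 - 13)/(-13)) = (12321 + 2*I*sqrt(4303))*(-27513 + (4/3)*(-1/13)*6) = (12321 + 2*I*sqrt(4303))*(-27513 - 8/13) = (12321 + 2*I*sqrt(4303))*(-357677/13) = -4406938317/13 - 715354*I*sqrt(4303)/13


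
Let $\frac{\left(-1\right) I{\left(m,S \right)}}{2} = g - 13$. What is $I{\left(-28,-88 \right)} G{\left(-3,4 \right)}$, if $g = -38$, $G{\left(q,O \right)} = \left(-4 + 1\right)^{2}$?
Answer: $918$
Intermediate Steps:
$G{\left(q,O \right)} = 9$ ($G{\left(q,O \right)} = \left(-3\right)^{2} = 9$)
$I{\left(m,S \right)} = 102$ ($I{\left(m,S \right)} = - 2 \left(-38 - 13\right) = \left(-2\right) \left(-51\right) = 102$)
$I{\left(-28,-88 \right)} G{\left(-3,4 \right)} = 102 \cdot 9 = 918$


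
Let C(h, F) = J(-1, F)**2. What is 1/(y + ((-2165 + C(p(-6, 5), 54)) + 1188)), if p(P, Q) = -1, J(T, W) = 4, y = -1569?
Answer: -1/2530 ≈ -0.00039526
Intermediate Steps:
C(h, F) = 16 (C(h, F) = 4**2 = 16)
1/(y + ((-2165 + C(p(-6, 5), 54)) + 1188)) = 1/(-1569 + ((-2165 + 16) + 1188)) = 1/(-1569 + (-2149 + 1188)) = 1/(-1569 - 961) = 1/(-2530) = -1/2530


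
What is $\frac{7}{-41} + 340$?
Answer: $\frac{13933}{41} \approx 339.83$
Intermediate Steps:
$\frac{7}{-41} + 340 = 7 \left(- \frac{1}{41}\right) + 340 = - \frac{7}{41} + 340 = \frac{13933}{41}$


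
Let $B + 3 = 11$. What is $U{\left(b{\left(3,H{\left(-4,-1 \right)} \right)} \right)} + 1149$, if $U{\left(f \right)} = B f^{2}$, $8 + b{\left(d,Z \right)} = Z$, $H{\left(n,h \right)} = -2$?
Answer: $1949$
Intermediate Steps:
$B = 8$ ($B = -3 + 11 = 8$)
$b{\left(d,Z \right)} = -8 + Z$
$U{\left(f \right)} = 8 f^{2}$
$U{\left(b{\left(3,H{\left(-4,-1 \right)} \right)} \right)} + 1149 = 8 \left(-8 - 2\right)^{2} + 1149 = 8 \left(-10\right)^{2} + 1149 = 8 \cdot 100 + 1149 = 800 + 1149 = 1949$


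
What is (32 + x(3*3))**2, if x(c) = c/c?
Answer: 1089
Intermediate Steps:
x(c) = 1
(32 + x(3*3))**2 = (32 + 1)**2 = 33**2 = 1089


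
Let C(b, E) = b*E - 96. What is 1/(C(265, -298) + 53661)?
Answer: -1/25405 ≈ -3.9362e-5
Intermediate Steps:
C(b, E) = -96 + E*b (C(b, E) = E*b - 96 = -96 + E*b)
1/(C(265, -298) + 53661) = 1/((-96 - 298*265) + 53661) = 1/((-96 - 78970) + 53661) = 1/(-79066 + 53661) = 1/(-25405) = -1/25405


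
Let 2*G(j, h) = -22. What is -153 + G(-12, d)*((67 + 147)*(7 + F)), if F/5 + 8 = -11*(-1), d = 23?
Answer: -51941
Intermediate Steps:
F = 15 (F = -40 + 5*(-11*(-1)) = -40 + 5*11 = -40 + 55 = 15)
G(j, h) = -11 (G(j, h) = (½)*(-22) = -11)
-153 + G(-12, d)*((67 + 147)*(7 + F)) = -153 - 11*(67 + 147)*(7 + 15) = -153 - 2354*22 = -153 - 11*4708 = -153 - 51788 = -51941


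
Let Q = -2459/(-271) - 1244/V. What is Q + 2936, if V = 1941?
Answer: 1548804091/526011 ≈ 2944.4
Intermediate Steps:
Q = 4435795/526011 (Q = -2459/(-271) - 1244/1941 = -2459*(-1/271) - 1244*1/1941 = 2459/271 - 1244/1941 = 4435795/526011 ≈ 8.4329)
Q + 2936 = 4435795/526011 + 2936 = 1548804091/526011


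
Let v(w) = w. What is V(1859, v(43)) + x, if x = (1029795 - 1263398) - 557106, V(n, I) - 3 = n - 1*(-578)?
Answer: -788269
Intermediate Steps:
V(n, I) = 581 + n (V(n, I) = 3 + (n - 1*(-578)) = 3 + (n + 578) = 3 + (578 + n) = 581 + n)
x = -790709 (x = -233603 - 557106 = -790709)
V(1859, v(43)) + x = (581 + 1859) - 790709 = 2440 - 790709 = -788269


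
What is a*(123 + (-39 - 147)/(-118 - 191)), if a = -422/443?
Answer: -5372482/45629 ≈ -117.74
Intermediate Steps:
a = -422/443 (a = -422*1/443 = -422/443 ≈ -0.95260)
a*(123 + (-39 - 147)/(-118 - 191)) = -422*(123 + (-39 - 147)/(-118 - 191))/443 = -422*(123 - 186/(-309))/443 = -422*(123 - 186*(-1/309))/443 = -422*(123 + 62/103)/443 = -422/443*12731/103 = -5372482/45629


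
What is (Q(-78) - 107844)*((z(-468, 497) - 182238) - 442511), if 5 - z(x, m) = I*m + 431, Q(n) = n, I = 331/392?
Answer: 1890431955261/28 ≈ 6.7515e+10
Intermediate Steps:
I = 331/392 (I = 331*(1/392) = 331/392 ≈ 0.84439)
z(x, m) = -426 - 331*m/392 (z(x, m) = 5 - (331*m/392 + 431) = 5 - (431 + 331*m/392) = 5 + (-431 - 331*m/392) = -426 - 331*m/392)
(Q(-78) - 107844)*((z(-468, 497) - 182238) - 442511) = (-78 - 107844)*(((-426 - 331/392*497) - 182238) - 442511) = -107922*(((-426 - 23501/56) - 182238) - 442511) = -107922*((-47357/56 - 182238) - 442511) = -107922*(-10252685/56 - 442511) = -107922*(-35033301/56) = 1890431955261/28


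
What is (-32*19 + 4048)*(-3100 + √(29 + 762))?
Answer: -10664000 + 3440*√791 ≈ -1.0567e+7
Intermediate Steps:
(-32*19 + 4048)*(-3100 + √(29 + 762)) = (-608 + 4048)*(-3100 + √791) = 3440*(-3100 + √791) = -10664000 + 3440*√791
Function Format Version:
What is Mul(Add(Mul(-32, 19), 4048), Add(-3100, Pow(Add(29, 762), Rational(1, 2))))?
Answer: Add(-10664000, Mul(3440, Pow(791, Rational(1, 2)))) ≈ -1.0567e+7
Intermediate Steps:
Mul(Add(Mul(-32, 19), 4048), Add(-3100, Pow(Add(29, 762), Rational(1, 2)))) = Mul(Add(-608, 4048), Add(-3100, Pow(791, Rational(1, 2)))) = Mul(3440, Add(-3100, Pow(791, Rational(1, 2)))) = Add(-10664000, Mul(3440, Pow(791, Rational(1, 2))))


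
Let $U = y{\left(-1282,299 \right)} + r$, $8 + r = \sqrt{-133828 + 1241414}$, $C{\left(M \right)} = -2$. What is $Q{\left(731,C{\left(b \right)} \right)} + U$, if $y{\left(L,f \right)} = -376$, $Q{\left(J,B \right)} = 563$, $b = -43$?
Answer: $179 + \sqrt{1107586} \approx 1231.4$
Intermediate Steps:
$r = -8 + \sqrt{1107586}$ ($r = -8 + \sqrt{-133828 + 1241414} = -8 + \sqrt{1107586} \approx 1044.4$)
$U = -384 + \sqrt{1107586}$ ($U = -376 - \left(8 - \sqrt{1107586}\right) = -384 + \sqrt{1107586} \approx 668.42$)
$Q{\left(731,C{\left(b \right)} \right)} + U = 563 - \left(384 - \sqrt{1107586}\right) = 179 + \sqrt{1107586}$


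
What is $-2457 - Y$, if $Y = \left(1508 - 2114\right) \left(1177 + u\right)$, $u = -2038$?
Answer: $-524223$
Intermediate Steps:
$Y = 521766$ ($Y = \left(1508 - 2114\right) \left(1177 - 2038\right) = \left(-606\right) \left(-861\right) = 521766$)
$-2457 - Y = -2457 - 521766 = -524223$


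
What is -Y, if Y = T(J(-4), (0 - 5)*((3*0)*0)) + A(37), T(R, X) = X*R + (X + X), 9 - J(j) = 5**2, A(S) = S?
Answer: -37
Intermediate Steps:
J(j) = -16 (J(j) = 9 - 1*5**2 = 9 - 1*25 = 9 - 25 = -16)
T(R, X) = 2*X + R*X (T(R, X) = R*X + 2*X = 2*X + R*X)
Y = 37 (Y = ((0 - 5)*((3*0)*0))*(2 - 16) + 37 = -0*0*(-14) + 37 = -5*0*(-14) + 37 = 0*(-14) + 37 = 0 + 37 = 37)
-Y = -1*37 = -37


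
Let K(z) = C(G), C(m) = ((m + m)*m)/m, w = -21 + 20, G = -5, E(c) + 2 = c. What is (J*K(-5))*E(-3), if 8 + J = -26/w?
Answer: 900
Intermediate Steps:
E(c) = -2 + c
w = -1
C(m) = 2*m (C(m) = ((2*m)*m)/m = (2*m**2)/m = 2*m)
K(z) = -10 (K(z) = 2*(-5) = -10)
J = 18 (J = -8 - 26/(-1) = -8 - 26*(-1) = -8 + 26 = 18)
(J*K(-5))*E(-3) = (18*(-10))*(-2 - 3) = -180*(-5) = 900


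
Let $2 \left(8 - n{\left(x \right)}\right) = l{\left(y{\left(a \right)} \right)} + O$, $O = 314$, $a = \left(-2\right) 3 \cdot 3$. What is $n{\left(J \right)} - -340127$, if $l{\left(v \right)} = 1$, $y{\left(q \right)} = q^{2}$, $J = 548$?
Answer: $\frac{679955}{2} \approx 3.3998 \cdot 10^{5}$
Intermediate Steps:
$a = -18$ ($a = \left(-6\right) 3 = -18$)
$n{\left(x \right)} = - \frac{299}{2}$ ($n{\left(x \right)} = 8 - \frac{1 + 314}{2} = 8 - \frac{315}{2} = - \frac{299}{2}$)
$n{\left(J \right)} - -340127 = - \frac{299}{2} - -340127 = - \frac{299}{2} + 340127 = \frac{679955}{2}$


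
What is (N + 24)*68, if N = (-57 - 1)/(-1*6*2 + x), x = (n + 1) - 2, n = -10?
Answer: 41480/23 ≈ 1803.5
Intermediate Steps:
x = -11 (x = (-10 + 1) - 2 = -9 - 2 = -11)
N = 58/23 (N = (-57 - 1)/(-1*6*2 - 11) = -58/(-6*2 - 11) = -58/(-12 - 11) = -58/(-23) = -58*(-1/23) = 58/23 ≈ 2.5217)
(N + 24)*68 = (58/23 + 24)*68 = (610/23)*68 = 41480/23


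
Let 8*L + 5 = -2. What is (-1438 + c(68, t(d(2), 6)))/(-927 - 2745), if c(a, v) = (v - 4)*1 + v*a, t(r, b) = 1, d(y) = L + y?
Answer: 1373/3672 ≈ 0.37391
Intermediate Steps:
L = -7/8 (L = -5/8 + (⅛)*(-2) = -5/8 - ¼ = -7/8 ≈ -0.87500)
d(y) = -7/8 + y
c(a, v) = -4 + v + a*v (c(a, v) = (-4 + v)*1 + a*v = (-4 + v) + a*v = -4 + v + a*v)
(-1438 + c(68, t(d(2), 6)))/(-927 - 2745) = (-1438 + (-4 + 1 + 68*1))/(-927 - 2745) = (-1438 + (-4 + 1 + 68))/(-3672) = (-1438 + 65)*(-1/3672) = -1373*(-1/3672) = 1373/3672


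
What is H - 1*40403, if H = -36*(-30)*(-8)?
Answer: -49043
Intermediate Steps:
H = -8640 (H = 1080*(-8) = -8640)
H - 1*40403 = -8640 - 1*40403 = -8640 - 40403 = -49043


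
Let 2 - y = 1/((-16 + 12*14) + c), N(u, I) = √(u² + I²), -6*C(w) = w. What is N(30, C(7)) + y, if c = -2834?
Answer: 5365/2682 + √32449/6 ≈ 32.023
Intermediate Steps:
C(w) = -w/6
N(u, I) = √(I² + u²)
y = 5365/2682 (y = 2 - 1/((-16 + 12*14) - 2834) = 2 - 1/((-16 + 168) - 2834) = 2 - 1/(152 - 2834) = 2 - 1/(-2682) = 2 - 1*(-1/2682) = 2 + 1/2682 = 5365/2682 ≈ 2.0004)
N(30, C(7)) + y = √((-⅙*7)² + 30²) + 5365/2682 = √((-7/6)² + 900) + 5365/2682 = √(49/36 + 900) + 5365/2682 = √(32449/36) + 5365/2682 = √32449/6 + 5365/2682 = 5365/2682 + √32449/6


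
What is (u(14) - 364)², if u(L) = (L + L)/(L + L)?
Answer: 131769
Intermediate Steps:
u(L) = 1 (u(L) = (2*L)/((2*L)) = (2*L)*(1/(2*L)) = 1)
(u(14) - 364)² = (1 - 364)² = (-363)² = 131769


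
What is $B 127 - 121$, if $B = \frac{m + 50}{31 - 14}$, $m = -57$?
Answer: $- \frac{2946}{17} \approx -173.29$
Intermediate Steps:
$B = - \frac{7}{17}$ ($B = \frac{-57 + 50}{31 - 14} = - \frac{7}{17} \approx -0.41176$)
$B 127 - 121 = \left(- \frac{7}{17}\right) 127 - 121 = - \frac{889}{17} - 121 = - \frac{2946}{17}$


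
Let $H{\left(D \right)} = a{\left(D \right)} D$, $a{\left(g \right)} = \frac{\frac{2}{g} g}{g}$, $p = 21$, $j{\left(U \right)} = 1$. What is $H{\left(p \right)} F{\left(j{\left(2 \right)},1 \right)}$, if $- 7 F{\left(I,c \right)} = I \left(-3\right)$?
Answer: $\frac{6}{7} \approx 0.85714$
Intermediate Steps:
$F{\left(I,c \right)} = \frac{3 I}{7}$ ($F{\left(I,c \right)} = - \frac{I \left(-3\right)}{7} = - \frac{\left(-3\right) I}{7} = \frac{3 I}{7}$)
$a{\left(g \right)} = \frac{2}{g}$
$H{\left(D \right)} = 2$ ($H{\left(D \right)} = \frac{2}{D} D = 2$)
$H{\left(p \right)} F{\left(j{\left(2 \right)},1 \right)} = 2 \cdot \frac{3}{7} \cdot 1 = 2 \cdot \frac{3}{7} = \frac{6}{7}$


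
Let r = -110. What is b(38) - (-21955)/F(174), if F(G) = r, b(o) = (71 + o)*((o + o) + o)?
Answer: 268981/22 ≈ 12226.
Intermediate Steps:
b(o) = 3*o*(71 + o) (b(o) = (71 + o)*(2*o + o) = (71 + o)*(3*o) = 3*o*(71 + o))
F(G) = -110
b(38) - (-21955)/F(174) = 3*38*(71 + 38) - (-21955)/(-110) = 3*38*109 - (-21955)*(-1)/110 = 12426 - 1*4391/22 = 12426 - 4391/22 = 268981/22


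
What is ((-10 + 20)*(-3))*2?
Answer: -60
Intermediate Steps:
((-10 + 20)*(-3))*2 = (10*(-3))*2 = -30*2 = -60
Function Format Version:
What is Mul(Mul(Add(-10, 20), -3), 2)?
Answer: -60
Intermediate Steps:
Mul(Mul(Add(-10, 20), -3), 2) = Mul(Mul(10, -3), 2) = Mul(-30, 2) = -60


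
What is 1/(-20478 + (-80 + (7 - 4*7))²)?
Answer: -1/10277 ≈ -9.7305e-5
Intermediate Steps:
1/(-20478 + (-80 + (7 - 4*7))²) = 1/(-20478 + (-80 + (7 - 28))²) = 1/(-20478 + (-80 - 21)²) = 1/(-20478 + (-101)²) = 1/(-20478 + 10201) = 1/(-10277) = -1/10277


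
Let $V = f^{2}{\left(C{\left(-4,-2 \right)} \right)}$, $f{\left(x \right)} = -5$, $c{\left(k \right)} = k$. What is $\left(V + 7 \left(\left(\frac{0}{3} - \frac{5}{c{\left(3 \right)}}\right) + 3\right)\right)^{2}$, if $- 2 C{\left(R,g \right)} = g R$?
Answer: $\frac{10609}{9} \approx 1178.8$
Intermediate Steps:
$C{\left(R,g \right)} = - \frac{R g}{2}$ ($C{\left(R,g \right)} = - \frac{g R}{2} = - \frac{R g}{2}$)
$V = 25$ ($V = \left(-5\right)^{2} = 25$)
$\left(V + 7 \left(\left(\frac{0}{3} - \frac{5}{c{\left(3 \right)}}\right) + 3\right)\right)^{2} = \left(25 + 7 \left(\left(\frac{0}{3} - \frac{5}{3}\right) + 3\right)\right)^{2} = \left(25 + 7 \left(\left(0 \cdot \frac{1}{3} - \frac{5}{3}\right) + 3\right)\right)^{2} = \left(25 + 7 \left(\left(0 - \frac{5}{3}\right) + 3\right)\right)^{2} = \left(25 + 7 \left(- \frac{5}{3} + 3\right)\right)^{2} = \left(25 + 7 \cdot \frac{4}{3}\right)^{2} = \left(25 + \frac{28}{3}\right)^{2} = \left(\frac{103}{3}\right)^{2} = \frac{10609}{9}$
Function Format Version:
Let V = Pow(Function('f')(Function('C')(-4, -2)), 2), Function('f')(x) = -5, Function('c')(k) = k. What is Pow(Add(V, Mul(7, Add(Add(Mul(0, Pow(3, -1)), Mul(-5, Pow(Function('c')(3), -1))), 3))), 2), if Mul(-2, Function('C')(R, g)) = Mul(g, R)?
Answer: Rational(10609, 9) ≈ 1178.8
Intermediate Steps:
Function('C')(R, g) = Mul(Rational(-1, 2), R, g) (Function('C')(R, g) = Mul(Rational(-1, 2), Mul(g, R)) = Mul(Rational(-1, 2), Mul(R, g)) = Mul(Rational(-1, 2), R, g))
V = 25 (V = Pow(-5, 2) = 25)
Pow(Add(V, Mul(7, Add(Add(Mul(0, Pow(3, -1)), Mul(-5, Pow(Function('c')(3), -1))), 3))), 2) = Pow(Add(25, Mul(7, Add(Add(Mul(0, Pow(3, -1)), Mul(-5, Pow(3, -1))), 3))), 2) = Pow(Add(25, Mul(7, Add(Add(Mul(0, Rational(1, 3)), Mul(-5, Rational(1, 3))), 3))), 2) = Pow(Add(25, Mul(7, Add(Add(0, Rational(-5, 3)), 3))), 2) = Pow(Add(25, Mul(7, Add(Rational(-5, 3), 3))), 2) = Pow(Add(25, Mul(7, Rational(4, 3))), 2) = Pow(Add(25, Rational(28, 3)), 2) = Pow(Rational(103, 3), 2) = Rational(10609, 9)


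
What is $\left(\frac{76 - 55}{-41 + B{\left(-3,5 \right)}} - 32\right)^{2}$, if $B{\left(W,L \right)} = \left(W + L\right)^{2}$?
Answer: $\frac{1452025}{1369} \approx 1060.6$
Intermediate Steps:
$B{\left(W,L \right)} = \left(L + W\right)^{2}$
$\left(\frac{76 - 55}{-41 + B{\left(-3,5 \right)}} - 32\right)^{2} = \left(\frac{76 - 55}{-41 + \left(5 - 3\right)^{2}} - 32\right)^{2} = \left(\frac{76 - 55}{-41 + 2^{2}} - 32\right)^{2} = \left(\frac{76 - 55}{-41 + 4} - 32\right)^{2} = \left(\frac{21}{-37} - 32\right)^{2} = \left(21 \left(- \frac{1}{37}\right) - 32\right)^{2} = \left(- \frac{21}{37} - 32\right)^{2} = \left(- \frac{1205}{37}\right)^{2} = \frac{1452025}{1369}$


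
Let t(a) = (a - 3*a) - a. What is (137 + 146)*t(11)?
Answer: -9339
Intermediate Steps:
t(a) = -3*a (t(a) = -2*a - a = -3*a)
(137 + 146)*t(11) = (137 + 146)*(-3*11) = 283*(-33) = -9339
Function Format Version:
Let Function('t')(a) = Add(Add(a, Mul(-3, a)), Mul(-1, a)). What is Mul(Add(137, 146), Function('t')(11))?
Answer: -9339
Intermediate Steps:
Function('t')(a) = Mul(-3, a) (Function('t')(a) = Add(Mul(-2, a), Mul(-1, a)) = Mul(-3, a))
Mul(Add(137, 146), Function('t')(11)) = Mul(Add(137, 146), Mul(-3, 11)) = Mul(283, -33) = -9339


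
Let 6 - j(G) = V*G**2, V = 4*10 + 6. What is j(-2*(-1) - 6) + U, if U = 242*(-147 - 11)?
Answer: -38966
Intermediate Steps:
U = -38236 (U = 242*(-158) = -38236)
V = 46 (V = 40 + 6 = 46)
j(G) = 6 - 46*G**2
j(-2*(-1) - 6) + U = (6 - 46*(-2*(-1) - 6)**2) - 38236 = (6 - 46*(2 - 6)**2) - 38236 = (6 - 46*(-4)**2) - 38236 = (6 - 46*16) - 38236 = (6 - 736) - 38236 = -730 - 38236 = -38966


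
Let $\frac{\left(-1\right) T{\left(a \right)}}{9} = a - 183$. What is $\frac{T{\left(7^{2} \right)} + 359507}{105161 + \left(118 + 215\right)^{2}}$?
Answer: $\frac{360713}{216050} \approx 1.6696$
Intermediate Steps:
$T{\left(a \right)} = 1647 - 9 a$ ($T{\left(a \right)} = - 9 \left(a - 183\right) = - 9 \left(-183 + a\right) = 1647 - 9 a$)
$\frac{T{\left(7^{2} \right)} + 359507}{105161 + \left(118 + 215\right)^{2}} = \frac{\left(1647 - 9 \cdot 7^{2}\right) + 359507}{105161 + \left(118 + 215\right)^{2}} = \frac{\left(1647 - 441\right) + 359507}{105161 + 333^{2}} = \frac{\left(1647 - 441\right) + 359507}{105161 + 110889} = \frac{1206 + 359507}{216050} = 360713 \cdot \frac{1}{216050} = \frac{360713}{216050}$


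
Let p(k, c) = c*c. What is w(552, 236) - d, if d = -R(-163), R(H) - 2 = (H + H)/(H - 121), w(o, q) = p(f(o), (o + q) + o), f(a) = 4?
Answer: 254975647/142 ≈ 1.7956e+6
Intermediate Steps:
p(k, c) = c²
w(o, q) = (q + 2*o)² (w(o, q) = ((o + q) + o)² = (q + 2*o)²)
R(H) = 2 + 2*H/(-121 + H) (R(H) = 2 + (H + H)/(H - 121) = 2 + (2*H)/(-121 + H) = 2 + 2*H/(-121 + H))
d = -447/142 (d = -2*(-121 + 2*(-163))/(-121 - 163) = -2*(-121 - 326)/(-284) = -2*(-1)*(-447)/284 = -1*447/142 = -447/142 ≈ -3.1479)
w(552, 236) - d = (236 + 2*552)² - 1*(-447/142) = (236 + 1104)² + 447/142 = 1340² + 447/142 = 1795600 + 447/142 = 254975647/142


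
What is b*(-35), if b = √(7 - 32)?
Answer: -175*I ≈ -175.0*I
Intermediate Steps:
b = 5*I (b = √(-25) = 5*I ≈ 5.0*I)
b*(-35) = (5*I)*(-35) = -175*I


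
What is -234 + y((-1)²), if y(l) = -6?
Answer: -240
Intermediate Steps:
-234 + y((-1)²) = -234 - 6 = -240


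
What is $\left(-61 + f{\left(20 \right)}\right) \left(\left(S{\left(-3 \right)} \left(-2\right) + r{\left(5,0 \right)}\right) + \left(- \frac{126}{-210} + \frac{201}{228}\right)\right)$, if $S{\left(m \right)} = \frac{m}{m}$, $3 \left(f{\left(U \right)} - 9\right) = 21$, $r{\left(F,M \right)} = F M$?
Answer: $\frac{1773}{76} \approx 23.329$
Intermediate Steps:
$f{\left(U \right)} = 16$ ($f{\left(U \right)} = 9 + \frac{1}{3} \cdot 21 = 9 + 7 = 16$)
$S{\left(m \right)} = 1$
$\left(-61 + f{\left(20 \right)}\right) \left(\left(S{\left(-3 \right)} \left(-2\right) + r{\left(5,0 \right)}\right) + \left(- \frac{126}{-210} + \frac{201}{228}\right)\right) = \left(-61 + 16\right) \left(\left(1 \left(-2\right) + 5 \cdot 0\right) + \left(- \frac{126}{-210} + \frac{201}{228}\right)\right) = - 45 \left(\left(-2 + 0\right) + \left(\left(-126\right) \left(- \frac{1}{210}\right) + 201 \cdot \frac{1}{228}\right)\right) = - 45 \left(-2 + \left(\frac{3}{5} + \frac{67}{76}\right)\right) = - 45 \left(-2 + \frac{563}{380}\right) = \left(-45\right) \left(- \frac{197}{380}\right) = \frac{1773}{76}$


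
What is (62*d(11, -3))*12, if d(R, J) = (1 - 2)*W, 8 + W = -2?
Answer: 7440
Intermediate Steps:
W = -10 (W = -8 - 2 = -10)
d(R, J) = 10 (d(R, J) = (1 - 2)*(-10) = -1*(-10) = 10)
(62*d(11, -3))*12 = (62*10)*12 = 620*12 = 7440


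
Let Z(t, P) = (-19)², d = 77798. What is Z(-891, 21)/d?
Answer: 361/77798 ≈ 0.0046402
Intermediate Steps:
Z(t, P) = 361
Z(-891, 21)/d = 361/77798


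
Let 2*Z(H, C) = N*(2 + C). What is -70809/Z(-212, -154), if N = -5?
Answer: -70809/380 ≈ -186.34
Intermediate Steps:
Z(H, C) = -5 - 5*C/2 (Z(H, C) = (-5*(2 + C))/2 = (-10 - 5*C)/2 = -5 - 5*C/2)
-70809/Z(-212, -154) = -70809/(-5 - 5/2*(-154)) = -70809/(-5 + 385) = -70809/380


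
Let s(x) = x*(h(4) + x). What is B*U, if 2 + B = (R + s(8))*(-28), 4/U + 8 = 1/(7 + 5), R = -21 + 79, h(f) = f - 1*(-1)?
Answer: 217824/95 ≈ 2292.9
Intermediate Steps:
h(f) = 1 + f (h(f) = f + 1 = 1 + f)
R = 58
s(x) = x*(5 + x) (s(x) = x*((1 + 4) + x) = x*(5 + x))
U = -48/95 (U = 4/(-8 + 1/(7 + 5)) = 4/(-8 + 1/12) = 4/(-95/12) = 4*(-12/95) = -48/95 ≈ -0.50526)
B = -4538 (B = -2 + (58 + 8*(5 + 8))*(-28) = -2 + (58 + 8*13)*(-28) = -2 + (58 + 104)*(-28) = -2 + 162*(-28) = -2 - 4536 = -4538)
B*U = -4538*(-48/95) = 217824/95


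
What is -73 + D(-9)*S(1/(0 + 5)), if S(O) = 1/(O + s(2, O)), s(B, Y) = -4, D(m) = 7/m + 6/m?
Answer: -12418/171 ≈ -72.620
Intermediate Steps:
D(m) = 13/m
S(O) = 1/(-4 + O) (S(O) = 1/(O - 4) = 1/(-4 + O))
-73 + D(-9)*S(1/(0 + 5)) = -73 + (13/(-9))/(-4 + 1/(0 + 5)) = -73 + (13*(-1/9))/(-4 + 1/5) = -73 - 13/(9*(-4 + 1/5)) = -73 - 13/(9*(-19/5)) = -73 - 13/9*(-5/19) = -73 + 65/171 = -12418/171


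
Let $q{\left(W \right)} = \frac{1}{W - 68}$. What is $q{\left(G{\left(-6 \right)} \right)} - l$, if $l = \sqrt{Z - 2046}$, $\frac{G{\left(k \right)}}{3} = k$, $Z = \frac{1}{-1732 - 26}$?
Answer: $- \frac{1}{86} - \frac{i \sqrt{6323295702}}{1758} \approx -0.011628 - 45.233 i$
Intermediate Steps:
$Z = - \frac{1}{1758}$ ($Z = \frac{1}{-1758} = - \frac{1}{1758} \approx -0.00056883$)
$G{\left(k \right)} = 3 k$
$q{\left(W \right)} = \frac{1}{-68 + W}$
$l = \frac{i \sqrt{6323295702}}{1758}$ ($l = \sqrt{- \frac{1}{1758} - 2046} = \sqrt{- \frac{3596869}{1758}} = \frac{i \sqrt{6323295702}}{1758} \approx 45.233 i$)
$q{\left(G{\left(-6 \right)} \right)} - l = \frac{1}{-68 + 3 \left(-6\right)} - \frac{i \sqrt{6323295702}}{1758} = \frac{1}{-68 - 18} - \frac{i \sqrt{6323295702}}{1758} = \frac{1}{-86} - \frac{i \sqrt{6323295702}}{1758} = - \frac{1}{86} - \frac{i \sqrt{6323295702}}{1758}$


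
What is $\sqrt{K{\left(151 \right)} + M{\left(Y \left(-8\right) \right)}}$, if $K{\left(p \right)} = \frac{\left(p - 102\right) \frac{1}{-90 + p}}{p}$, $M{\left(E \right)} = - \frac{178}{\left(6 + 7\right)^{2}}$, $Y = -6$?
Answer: $\frac{3 i \sqrt{1669521383}}{119743} \approx 1.0237 i$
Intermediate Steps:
$M{\left(E \right)} = - \frac{178}{169}$ ($M{\left(E \right)} = - \frac{178}{13^{2}} = - \frac{178}{169}$)
$K{\left(p \right)} = \frac{-102 + p}{p \left(-90 + p\right)}$ ($K{\left(p \right)} = \frac{\left(-102 + p\right) \frac{1}{-90 + p}}{p} = \frac{\frac{1}{-90 + p} \left(-102 + p\right)}{p} = \frac{-102 + p}{p \left(-90 + p\right)}$)
$\sqrt{K{\left(151 \right)} + M{\left(Y \left(-8\right) \right)}} = \sqrt{\frac{-102 + 151}{151 \left(-90 + 151\right)} - \frac{178}{169}} = \sqrt{\frac{1}{151} \cdot \frac{1}{61} \cdot 49 - \frac{178}{169}} = \sqrt{\frac{49}{9211} - \frac{178}{169}} = \sqrt{- \frac{1631277}{1556659}} = \frac{3 i \sqrt{1669521383}}{119743}$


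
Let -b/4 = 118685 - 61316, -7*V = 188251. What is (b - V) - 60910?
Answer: -263493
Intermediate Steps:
V = -26893 (V = -⅐*188251 = -26893)
b = -229476 (b = -4*(118685 - 61316) = -4*57369 = -229476)
(b - V) - 60910 = (-229476 - 1*(-26893)) - 60910 = (-229476 + 26893) - 60910 = -202583 - 60910 = -263493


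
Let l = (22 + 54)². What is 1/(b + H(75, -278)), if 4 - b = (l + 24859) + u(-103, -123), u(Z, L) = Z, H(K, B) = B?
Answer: -1/30806 ≈ -3.2461e-5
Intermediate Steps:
l = 5776 (l = 76² = 5776)
b = -30528 (b = 4 - ((5776 + 24859) - 103) = 4 - (30635 - 103) = 4 - 1*30532 = 4 - 30532 = -30528)
1/(b + H(75, -278)) = 1/(-30528 - 278) = 1/(-30806) = -1/30806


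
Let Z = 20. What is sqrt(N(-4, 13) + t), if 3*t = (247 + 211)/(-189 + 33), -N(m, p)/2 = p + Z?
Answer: I*sqrt(407498)/78 ≈ 8.1841*I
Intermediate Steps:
N(m, p) = -40 - 2*p (N(m, p) = -2*(p + 20) = -2*(20 + p) = -40 - 2*p)
t = -229/234 (t = ((247 + 211)/(-189 + 33))/3 = (458/(-156))/3 = (458*(-1/156))/3 = (1/3)*(-229/78) = -229/234 ≈ -0.97863)
sqrt(N(-4, 13) + t) = sqrt((-40 - 2*13) - 229/234) = sqrt((-40 - 26) - 229/234) = sqrt(-66 - 229/234) = sqrt(-15673/234) = I*sqrt(407498)/78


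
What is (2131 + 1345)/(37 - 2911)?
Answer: -1738/1437 ≈ -1.2095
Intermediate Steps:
(2131 + 1345)/(37 - 2911) = 3476/(-2874) = 3476*(-1/2874) = -1738/1437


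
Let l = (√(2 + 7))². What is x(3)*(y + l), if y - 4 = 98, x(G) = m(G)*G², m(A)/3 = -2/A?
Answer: -1998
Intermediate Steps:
m(A) = -6/A (m(A) = 3*(-2/A) = -6/A)
x(G) = -6*G (x(G) = (-6/G)*G² = -6*G)
y = 102 (y = 4 + 98 = 102)
l = 9 (l = (√9)² = 3² = 9)
x(3)*(y + l) = (-6*3)*(102 + 9) = -18*111 = -1998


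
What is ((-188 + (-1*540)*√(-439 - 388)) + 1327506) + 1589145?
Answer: 2916463 - 540*I*√827 ≈ 2.9165e+6 - 15529.0*I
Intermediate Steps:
((-188 + (-1*540)*√(-439 - 388)) + 1327506) + 1589145 = ((-188 - 540*I*√827) + 1327506) + 1589145 = (1327318 - 540*I*√827) + 1589145 = 2916463 - 540*I*√827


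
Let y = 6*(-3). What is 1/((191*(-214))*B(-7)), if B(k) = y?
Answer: 1/735732 ≈ 1.3592e-6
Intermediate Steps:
y = -18
B(k) = -18
1/((191*(-214))*B(-7)) = 1/((191*(-214))*(-18)) = 1/(-40874*(-18)) = 1/735732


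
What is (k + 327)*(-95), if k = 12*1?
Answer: -32205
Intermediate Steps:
k = 12
(k + 327)*(-95) = (12 + 327)*(-95) = 339*(-95) = -32205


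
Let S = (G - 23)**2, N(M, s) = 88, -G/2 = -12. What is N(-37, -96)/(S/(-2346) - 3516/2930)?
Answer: -1032240/14081 ≈ -73.307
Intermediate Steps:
G = 24 (G = -2*(-12) = 24)
S = 1 (S = (24 - 23)**2 = 1**2 = 1)
N(-37, -96)/(S/(-2346) - 3516/2930) = 88/(1/(-2346) - 3516/2930) = 88/(1*(-1/2346) - 3516*1/2930) = 88/(-1/2346 - 6/5) = 88/(-14081/11730) = 88*(-11730/14081) = -1032240/14081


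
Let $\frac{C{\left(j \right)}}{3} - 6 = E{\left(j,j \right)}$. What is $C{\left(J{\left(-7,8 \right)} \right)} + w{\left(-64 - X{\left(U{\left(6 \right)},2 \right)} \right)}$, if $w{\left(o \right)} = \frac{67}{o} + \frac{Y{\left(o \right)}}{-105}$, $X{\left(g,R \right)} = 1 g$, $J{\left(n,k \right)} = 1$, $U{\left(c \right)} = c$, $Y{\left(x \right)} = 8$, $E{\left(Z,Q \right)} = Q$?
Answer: $\frac{599}{30} \approx 19.967$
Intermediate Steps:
$X{\left(g,R \right)} = g$
$C{\left(j \right)} = 18 + 3 j$
$w{\left(o \right)} = - \frac{8}{105} + \frac{67}{o}$ ($w{\left(o \right)} = \frac{67}{o} + \frac{8}{-105} = \frac{67}{o} + 8 \left(- \frac{1}{105}\right) = \frac{67}{o} - \frac{8}{105} = - \frac{8}{105} + \frac{67}{o}$)
$C{\left(J{\left(-7,8 \right)} \right)} + w{\left(-64 - X{\left(U{\left(6 \right)},2 \right)} \right)} = \left(18 + 3 \cdot 1\right) + \left(- \frac{8}{105} + \frac{67}{-64 - 6}\right) = \left(18 + 3\right) + \left(- \frac{8}{105} + \frac{67}{-64 - 6}\right) = 21 + \left(- \frac{8}{105} + \frac{67}{-70}\right) = 21 + \left(- \frac{8}{105} + 67 \left(- \frac{1}{70}\right)\right) = 21 - \frac{31}{30} = \frac{599}{30}$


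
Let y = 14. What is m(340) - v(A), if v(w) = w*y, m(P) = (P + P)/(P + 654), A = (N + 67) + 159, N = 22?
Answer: -1725244/497 ≈ -3471.3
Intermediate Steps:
A = 248 (A = (22 + 67) + 159 = 89 + 159 = 248)
m(P) = 2*P/(654 + P) (m(P) = (2*P)/(654 + P) = 2*P/(654 + P))
v(w) = 14*w (v(w) = w*14 = 14*w)
m(340) - v(A) = 2*340/(654 + 340) - 14*248 = 2*340/994 - 1*3472 = 2*340*(1/994) - 3472 = 340/497 - 3472 = -1725244/497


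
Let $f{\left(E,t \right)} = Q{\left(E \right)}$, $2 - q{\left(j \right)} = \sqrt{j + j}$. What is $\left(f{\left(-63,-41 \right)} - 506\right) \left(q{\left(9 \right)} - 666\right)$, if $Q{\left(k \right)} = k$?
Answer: $377816 + 1707 \sqrt{2} \approx 3.8023 \cdot 10^{5}$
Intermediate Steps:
$q{\left(j \right)} = 2 - \sqrt{2} \sqrt{j}$ ($q{\left(j \right)} = 2 - \sqrt{j + j} = 2 - \sqrt{2 j} = 2 - \sqrt{2} \sqrt{j}$)
$f{\left(E,t \right)} = E$
$\left(f{\left(-63,-41 \right)} - 506\right) \left(q{\left(9 \right)} - 666\right) = \left(-63 - 506\right) \left(\left(2 - \sqrt{2} \sqrt{9}\right) - 666\right) = - 569 \left(\left(2 - \sqrt{2} \cdot 3\right) - 666\right) = - 569 \left(\left(2 - 3 \sqrt{2}\right) - 666\right) = - 569 \left(-664 - 3 \sqrt{2}\right) = 377816 + 1707 \sqrt{2}$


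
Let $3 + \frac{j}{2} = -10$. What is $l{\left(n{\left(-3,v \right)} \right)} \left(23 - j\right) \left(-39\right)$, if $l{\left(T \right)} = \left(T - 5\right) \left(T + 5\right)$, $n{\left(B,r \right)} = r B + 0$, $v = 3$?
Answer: $-107016$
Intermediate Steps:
$j = -26$ ($j = -6 + 2 \left(-10\right) = -6 - 20 = -26$)
$n{\left(B,r \right)} = B r$ ($n{\left(B,r \right)} = B r + 0 = B r$)
$l{\left(T \right)} = \left(-5 + T\right) \left(5 + T\right)$
$l{\left(n{\left(-3,v \right)} \right)} \left(23 - j\right) \left(-39\right) = \left(-25 + \left(\left(-3\right) 3\right)^{2}\right) \left(23 - -26\right) \left(-39\right) = \left(-25 + \left(-9\right)^{2}\right) \left(23 + 26\right) \left(-39\right) = \left(-25 + 81\right) 49 \left(-39\right) = 56 \cdot 49 \left(-39\right) = 2744 \left(-39\right) = -107016$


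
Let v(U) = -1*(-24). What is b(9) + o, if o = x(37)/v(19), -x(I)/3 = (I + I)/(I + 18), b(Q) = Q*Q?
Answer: 17783/220 ≈ 80.832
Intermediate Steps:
b(Q) = Q²
x(I) = -6*I/(18 + I) (x(I) = -3*(I + I)/(I + 18) = -3*2*I/(18 + I) = -6*I/(18 + I))
v(U) = 24
o = -37/220 (o = -6*37/(18 + 37)/24 = -6*37/55*(1/24) = -6*37*1/55*(1/24) = -222/55*1/24 = -37/220 ≈ -0.16818)
b(9) + o = 9² - 37/220 = 81 - 37/220 = 17783/220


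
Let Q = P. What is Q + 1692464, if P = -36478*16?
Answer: 1108816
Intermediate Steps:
P = -583648
Q = -583648
Q + 1692464 = -583648 + 1692464 = 1108816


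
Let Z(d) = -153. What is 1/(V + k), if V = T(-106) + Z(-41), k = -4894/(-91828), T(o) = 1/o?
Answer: -1216721/186104946 ≈ -0.0065378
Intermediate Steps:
k = 2447/45914 (k = -4894*(-1/91828) = 2447/45914 ≈ 0.053295)
V = -16219/106 (V = 1/(-106) - 153 = -1/106 - 153 = -16219/106 ≈ -153.01)
1/(V + k) = 1/(-16219/106 + 2447/45914) = 1/(-186104946/1216721) = -1216721/186104946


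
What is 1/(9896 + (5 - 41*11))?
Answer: 1/9450 ≈ 0.00010582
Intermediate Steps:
1/(9896 + (5 - 41*11)) = 1/(9896 + (5 - 451)) = 1/(9896 - 446) = 1/9450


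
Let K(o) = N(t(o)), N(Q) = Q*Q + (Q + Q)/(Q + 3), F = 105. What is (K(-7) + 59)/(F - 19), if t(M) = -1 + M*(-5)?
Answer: 45023/3182 ≈ 14.149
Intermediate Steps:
t(M) = -1 - 5*M
N(Q) = Q² + 2*Q/(3 + Q) (N(Q) = Q² + (2*Q)/(3 + Q) = Q² + 2*Q/(3 + Q))
K(o) = (-1 - 5*o)*(-1 + (-1 - 5*o)² - 15*o)/(2 - 5*o) (K(o) = (-1 - 5*o)*(2 + (-1 - 5*o)² + 3*(-1 - 5*o))/(3 + (-1 - 5*o)) = (-1 - 5*o)*(2 + (-1 - 5*o)² + (-3 - 15*o))/(2 - 5*o) = (-1 - 5*o)*(-1 + (-1 - 5*o)² - 15*o)/(2 - 5*o))
(K(-7) + 59)/(F - 19) = ((-5*(-7) + 125*(-7)³)/(-2 + 5*(-7)) + 59)/(105 - 19) = ((35 + 125*(-343))/(-2 - 35) + 59)/86 = ((35 - 42875)/(-37) + 59)*(1/86) = (-1/37*(-42840) + 59)*(1/86) = (42840/37 + 59)*(1/86) = (45023/37)*(1/86) = 45023/3182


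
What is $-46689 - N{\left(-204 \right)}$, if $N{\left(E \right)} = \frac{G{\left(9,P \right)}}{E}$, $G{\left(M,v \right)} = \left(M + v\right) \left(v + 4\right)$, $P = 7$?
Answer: $- \frac{2381095}{51} \approx -46688.0$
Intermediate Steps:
$G{\left(M,v \right)} = \left(4 + v\right) \left(M + v\right)$ ($G{\left(M,v \right)} = \left(M + v\right) \left(4 + v\right) = \left(4 + v\right) \left(M + v\right)$)
$N{\left(E \right)} = \frac{176}{E}$ ($N{\left(E \right)} = \frac{7^{2} + 4 \cdot 9 + 4 \cdot 7 + 9 \cdot 7}{E} = \frac{49 + 36 + 28 + 63}{E} = \frac{176}{E}$)
$-46689 - N{\left(-204 \right)} = -46689 - \frac{176}{-204} = -46689 - 176 \left(- \frac{1}{204}\right) = -46689 - - \frac{44}{51} = -46689 + \frac{44}{51} = - \frac{2381095}{51}$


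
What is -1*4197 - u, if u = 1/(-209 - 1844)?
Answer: -8616440/2053 ≈ -4197.0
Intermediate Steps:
u = -1/2053 (u = 1/(-2053) = -1/2053 ≈ -0.00048709)
-1*4197 - u = -1*4197 - 1*(-1/2053) = -4197 + 1/2053 = -8616440/2053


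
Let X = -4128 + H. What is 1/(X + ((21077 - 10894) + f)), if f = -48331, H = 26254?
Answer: -1/16022 ≈ -6.2414e-5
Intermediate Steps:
X = 22126 (X = -4128 + 26254 = 22126)
1/(X + ((21077 - 10894) + f)) = 1/(22126 + ((21077 - 10894) - 48331)) = 1/(22126 + (10183 - 48331)) = 1/(22126 - 38148) = 1/(-16022) = -1/16022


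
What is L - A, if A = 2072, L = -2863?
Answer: -4935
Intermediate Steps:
L - A = -2863 - 1*2072 = -2863 - 2072 = -4935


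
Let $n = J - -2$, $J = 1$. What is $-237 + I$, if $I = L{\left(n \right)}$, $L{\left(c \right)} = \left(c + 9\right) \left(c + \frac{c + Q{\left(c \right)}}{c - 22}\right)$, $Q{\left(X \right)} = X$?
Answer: $- \frac{3891}{19} \approx -204.79$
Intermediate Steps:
$n = 3$ ($n = 1 - -2 = 1 + 2 = 3$)
$L{\left(c \right)} = \left(9 + c\right) \left(c + \frac{2 c}{-22 + c}\right)$ ($L{\left(c \right)} = \left(c + 9\right) \left(c + \frac{c + c}{c - 22}\right) = \left(9 + c\right) \left(c + \frac{2 c}{-22 + c}\right)$)
$I = \frac{612}{19}$ ($I = \frac{3 \left(-180 + 3^{2} - 33\right)}{-22 + 3} = \frac{3 \left(-180 + 9 - 33\right)}{-19} = 3 \left(- \frac{1}{19}\right) \left(-204\right) = \frac{612}{19} \approx 32.211$)
$-237 + I = -237 + \frac{612}{19} = - \frac{3891}{19}$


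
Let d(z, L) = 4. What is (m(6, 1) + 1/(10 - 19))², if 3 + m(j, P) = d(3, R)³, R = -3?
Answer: 300304/81 ≈ 3707.5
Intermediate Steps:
m(j, P) = 61 (m(j, P) = -3 + 4³ = -3 + 64 = 61)
(m(6, 1) + 1/(10 - 19))² = (61 + 1/(10 - 19))² = (61 + 1/(-9))² = (61 - ⅑)² = (548/9)² = 300304/81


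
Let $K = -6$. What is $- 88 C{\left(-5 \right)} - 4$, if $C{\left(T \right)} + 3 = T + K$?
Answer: $1228$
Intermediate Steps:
$C{\left(T \right)} = -9 + T$ ($C{\left(T \right)} = -3 + \left(T - 6\right) = -3 + \left(-6 + T\right) = -9 + T$)
$- 88 C{\left(-5 \right)} - 4 = - 88 \left(-9 - 5\right) - 4 = \left(-88\right) \left(-14\right) - 4 = 1232 - 4 = 1228$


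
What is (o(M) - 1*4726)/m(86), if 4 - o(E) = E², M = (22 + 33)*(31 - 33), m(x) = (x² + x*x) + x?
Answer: -8411/7439 ≈ -1.1307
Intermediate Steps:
m(x) = x + 2*x² (m(x) = (x² + x²) + x = 2*x² + x = x + 2*x²)
M = -110 (M = 55*(-2) = -110)
o(E) = 4 - E²
(o(M) - 1*4726)/m(86) = ((4 - 1*(-110)²) - 1*4726)/((86*(1 + 2*86))) = ((4 - 1*12100) - 4726)/((86*(1 + 172))) = ((4 - 12100) - 4726)/((86*173)) = (-12096 - 4726)/14878 = -16822*1/14878 = -8411/7439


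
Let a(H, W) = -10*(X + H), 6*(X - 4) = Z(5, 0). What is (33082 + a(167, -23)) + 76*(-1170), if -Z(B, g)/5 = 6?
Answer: -57498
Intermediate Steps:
Z(B, g) = -30 (Z(B, g) = -5*6 = -30)
X = -1 (X = 4 + (⅙)*(-30) = 4 - 5 = -1)
a(H, W) = 10 - 10*H (a(H, W) = -10*(-1 + H) = 10 - 10*H)
(33082 + a(167, -23)) + 76*(-1170) = (33082 + (10 - 10*167)) + 76*(-1170) = (33082 + (10 - 1670)) - 88920 = (33082 - 1660) - 88920 = 31422 - 88920 = -57498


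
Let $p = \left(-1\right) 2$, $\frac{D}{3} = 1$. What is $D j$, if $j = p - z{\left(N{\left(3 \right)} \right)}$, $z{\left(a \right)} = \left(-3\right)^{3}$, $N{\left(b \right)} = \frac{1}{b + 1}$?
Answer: $75$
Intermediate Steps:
$N{\left(b \right)} = \frac{1}{1 + b}$
$z{\left(a \right)} = -27$
$D = 3$ ($D = 3 \cdot 1 = 3$)
$p = -2$
$j = 25$ ($j = -2 - -27 = -2 + 27 = 25$)
$D j = 3 \cdot 25 = 75$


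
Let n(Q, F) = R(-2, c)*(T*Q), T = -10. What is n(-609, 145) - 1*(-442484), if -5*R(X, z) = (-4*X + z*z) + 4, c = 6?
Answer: 384020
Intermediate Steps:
R(X, z) = -⅘ - z²/5 + 4*X/5 (R(X, z) = -((-4*X + z*z) + 4)/5 = -((-4*X + z²) + 4)/5 = -((z² - 4*X) + 4)/5 = -(4 + z² - 4*X)/5 = -⅘ - z²/5 + 4*X/5)
n(Q, F) = 96*Q (n(Q, F) = (-⅘ - ⅕*6² + (⅘)*(-2))*(-10*Q) = (-⅘ - ⅕*36 - 8/5)*(-10*Q) = (-⅘ - 36/5 - 8/5)*(-10*Q) = -(-96)*Q = 96*Q)
n(-609, 145) - 1*(-442484) = 96*(-609) - 1*(-442484) = -58464 + 442484 = 384020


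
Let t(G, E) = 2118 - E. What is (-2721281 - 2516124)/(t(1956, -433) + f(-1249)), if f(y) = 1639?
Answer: -1047481/838 ≈ -1250.0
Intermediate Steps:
(-2721281 - 2516124)/(t(1956, -433) + f(-1249)) = (-2721281 - 2516124)/((2118 - 1*(-433)) + 1639) = -5237405/((2118 + 433) + 1639) = -5237405/(2551 + 1639) = -5237405/4190 = -5237405*1/4190 = -1047481/838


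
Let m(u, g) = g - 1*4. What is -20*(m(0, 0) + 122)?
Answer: -2360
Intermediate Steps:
m(u, g) = -4 + g (m(u, g) = g - 4 = -4 + g)
-20*(m(0, 0) + 122) = -20*((-4 + 0) + 122) = -20*(-4 + 122) = -20*118 = -2360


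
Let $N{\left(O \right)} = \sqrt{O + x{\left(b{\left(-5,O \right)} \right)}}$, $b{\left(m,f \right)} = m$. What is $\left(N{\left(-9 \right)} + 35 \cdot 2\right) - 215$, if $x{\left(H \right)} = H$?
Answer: $-145 + i \sqrt{14} \approx -145.0 + 3.7417 i$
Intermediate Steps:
$N{\left(O \right)} = \sqrt{-5 + O}$ ($N{\left(O \right)} = \sqrt{O - 5} = \sqrt{-5 + O}$)
$\left(N{\left(-9 \right)} + 35 \cdot 2\right) - 215 = \left(\sqrt{-5 - 9} + 35 \cdot 2\right) - 215 = \left(\sqrt{-14} + 70\right) - 215 = \left(i \sqrt{14} + 70\right) - 215 = \left(70 + i \sqrt{14}\right) - 215 = -145 + i \sqrt{14}$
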